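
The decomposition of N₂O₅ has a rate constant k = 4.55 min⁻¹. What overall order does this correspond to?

first order (1)

Step 1: The units of k for an nth-order reaction are (concentration)^(1-n)·(time)⁻¹.
Step 2: Here k has units min⁻¹, so the concentration exponent is 0.
Step 3: 1 - n = 0 ⇒ n = 1. The reaction is first order.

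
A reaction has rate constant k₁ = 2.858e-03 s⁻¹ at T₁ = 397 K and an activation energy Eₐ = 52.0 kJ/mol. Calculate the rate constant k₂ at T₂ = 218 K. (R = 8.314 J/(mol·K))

6.887e-09 s⁻¹

Step 1: Use the two-temperature Arrhenius form: ln(k₂/k₁) = -Eₐ/R × (1/T₂ - 1/T₁)
Step 2: Convert Eₐ to J/mol: 52.0 kJ/mol = 52000 J/mol
Step 3: 1/T₂ - 1/T₁ = 1/218 - 1/397 = 2.068264e-03 K⁻¹
Step 4: ln(k₂/k₁) = -52000/8.314 × 2.068264e-03 = -12.93598
Step 5: k₂ = k₁ × exp(-12.93598) = 2.858e-03 × 2.40977e-06 = 6.887e-09 s⁻¹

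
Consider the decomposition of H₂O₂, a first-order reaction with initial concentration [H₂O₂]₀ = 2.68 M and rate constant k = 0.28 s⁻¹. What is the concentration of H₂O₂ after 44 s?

1.196e-05 M

Step 1: For a first-order reaction: [H₂O₂] = [H₂O₂]₀ × e^(-kt)
Step 2: [H₂O₂] = 2.68 × e^(-0.28 × 44)
Step 3: [H₂O₂] = 2.68 × e^(-12.32)
Step 4: [H₂O₂] = 2.68 × 4.46161e-06 = 1.196e-05 M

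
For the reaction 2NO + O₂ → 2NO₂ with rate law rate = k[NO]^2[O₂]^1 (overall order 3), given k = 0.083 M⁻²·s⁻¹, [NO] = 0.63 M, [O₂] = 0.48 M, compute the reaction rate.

0.01581 M/s

Step 1: The rate law is rate = k[NO]^2[O₂]^1, overall order = 2+1 = 3
Step 2: Substitute values: rate = 0.083 × (0.63)^2 × (0.48)^1
Step 3: rate = 0.083 × 0.3969 × 0.48 = 0.0158125 M/s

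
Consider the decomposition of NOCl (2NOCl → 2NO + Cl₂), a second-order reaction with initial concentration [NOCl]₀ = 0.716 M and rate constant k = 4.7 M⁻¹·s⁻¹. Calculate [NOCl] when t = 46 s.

0.004596 M

Step 1: For a second-order reaction: 1/[NOCl] = 1/[NOCl]₀ + kt
Step 2: 1/[NOCl] = 1/0.716 + 4.7 × 46
Step 3: 1/[NOCl] = 1.397 + 216.2 = 217.6
Step 4: [NOCl] = 1/217.6 = 0.004596 M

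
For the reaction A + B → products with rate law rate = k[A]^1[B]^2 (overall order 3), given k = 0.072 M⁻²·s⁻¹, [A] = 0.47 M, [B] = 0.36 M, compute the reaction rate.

0.004386 M/s

Step 1: The rate law is rate = k[A]^1[B]^2, overall order = 1+2 = 3
Step 2: Substitute values: rate = 0.072 × (0.47)^1 × (0.36)^2
Step 3: rate = 0.072 × 0.47 × 0.1296 = 0.00438566 M/s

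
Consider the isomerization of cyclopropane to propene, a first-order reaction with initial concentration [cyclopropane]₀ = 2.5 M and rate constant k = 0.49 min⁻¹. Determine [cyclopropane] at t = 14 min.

0.002622 M

Step 1: For a first-order reaction: [cyclopropane] = [cyclopropane]₀ × e^(-kt)
Step 2: [cyclopropane] = 2.5 × e^(-0.49 × 14)
Step 3: [cyclopropane] = 2.5 × e^(-6.86)
Step 4: [cyclopropane] = 2.5 × 0.00104891 = 0.002622 M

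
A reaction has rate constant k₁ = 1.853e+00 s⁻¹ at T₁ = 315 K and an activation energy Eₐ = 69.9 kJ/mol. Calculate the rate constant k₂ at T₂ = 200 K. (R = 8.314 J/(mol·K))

4.006e-07 s⁻¹

Step 1: Use the two-temperature Arrhenius form: ln(k₂/k₁) = -Eₐ/R × (1/T₂ - 1/T₁)
Step 2: Convert Eₐ to J/mol: 69.9 kJ/mol = 69900 J/mol
Step 3: 1/T₂ - 1/T₁ = 1/200 - 1/315 = 1.825397e-03 K⁻¹
Step 4: ln(k₂/k₁) = -69900/8.314 × 1.825397e-03 = -15.34704
Step 5: k₂ = k₁ × exp(-15.34704) = 1.853e+00 × 2.16205e-07 = 4.006e-07 s⁻¹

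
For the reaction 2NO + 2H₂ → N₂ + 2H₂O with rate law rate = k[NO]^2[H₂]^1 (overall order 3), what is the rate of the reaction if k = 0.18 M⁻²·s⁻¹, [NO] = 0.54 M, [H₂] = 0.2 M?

0.0105 M/s

Step 1: The rate law is rate = k[NO]^2[H₂]^1, overall order = 2+1 = 3
Step 2: Substitute values: rate = 0.18 × (0.54)^2 × (0.2)^1
Step 3: rate = 0.18 × 0.2916 × 0.2 = 0.0104976 M/s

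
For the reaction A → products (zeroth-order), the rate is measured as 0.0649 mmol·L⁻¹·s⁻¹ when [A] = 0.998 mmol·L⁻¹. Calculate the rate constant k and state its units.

0.0649 mmol·L⁻¹·s⁻¹

Step 1: For a zeroth-order reaction, rate = k (independent of concentration).
Step 2: k = rate = 0.0649 mmol·L⁻¹·s⁻¹.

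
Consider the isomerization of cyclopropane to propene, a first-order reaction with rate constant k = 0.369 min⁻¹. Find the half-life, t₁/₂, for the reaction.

1.878 min

Step 1: For a first-order reaction, t₁/₂ = ln(2)/k
Step 2: t₁/₂ = ln(2)/0.369
Step 3: t₁/₂ = 0.6931/0.369 = 1.878 min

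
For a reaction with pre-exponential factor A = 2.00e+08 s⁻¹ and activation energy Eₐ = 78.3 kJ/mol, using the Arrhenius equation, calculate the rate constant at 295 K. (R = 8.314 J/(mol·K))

2.73e-06 s⁻¹

Step 1: Use the Arrhenius equation: k = A × exp(-Eₐ/RT)
Step 2: Convert Eₐ to J/mol: 78.3 kJ/mol = 78300 J/mol
Step 3: Calculate the exponent: -Eₐ/(RT) = -78300/(8.314 × 295) = -31.92491
Step 4: k = 2.00e+08 × exp(-31.92491)
Step 5: k = 2.00e+08 × 1.36517e-14 = 2.7303e-06 s⁻¹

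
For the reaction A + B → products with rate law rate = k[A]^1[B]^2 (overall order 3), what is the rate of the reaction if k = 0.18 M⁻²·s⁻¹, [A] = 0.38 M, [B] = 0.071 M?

0.0003448 M/s

Step 1: The rate law is rate = k[A]^1[B]^2, overall order = 1+2 = 3
Step 2: Substitute values: rate = 0.18 × (0.38)^1 × (0.071)^2
Step 3: rate = 0.18 × 0.38 × 0.005041 = 0.000344804 M/s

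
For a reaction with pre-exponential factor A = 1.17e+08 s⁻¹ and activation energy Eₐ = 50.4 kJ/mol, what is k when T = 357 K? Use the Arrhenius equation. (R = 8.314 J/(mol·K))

4.94e+00 s⁻¹

Step 1: Use the Arrhenius equation: k = A × exp(-Eₐ/RT)
Step 2: Convert Eₐ to J/mol: 50.4 kJ/mol = 50400 J/mol
Step 3: Calculate the exponent: -Eₐ/(RT) = -50400/(8.314 × 357) = -16.98057
Step 4: k = 1.17e+08 × exp(-16.98057)
Step 5: k = 1.17e+08 × 4.22116e-08 = 4.9388e+00 s⁻¹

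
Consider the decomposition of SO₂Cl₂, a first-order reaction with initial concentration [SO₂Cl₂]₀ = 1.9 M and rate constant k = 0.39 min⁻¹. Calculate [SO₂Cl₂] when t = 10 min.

0.03846 M

Step 1: For a first-order reaction: [SO₂Cl₂] = [SO₂Cl₂]₀ × e^(-kt)
Step 2: [SO₂Cl₂] = 1.9 × e^(-0.39 × 10)
Step 3: [SO₂Cl₂] = 1.9 × e^(-3.9)
Step 4: [SO₂Cl₂] = 1.9 × 0.0202419 = 0.03846 M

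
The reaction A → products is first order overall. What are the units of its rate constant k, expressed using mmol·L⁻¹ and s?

s⁻¹

Step 1: For overall order n, rate = k × (concentration)^n.
Step 2: Rate has units mmol·L⁻¹·s⁻¹; concentration term has units (mmol·L⁻¹)^1.
Step 3: k = rate / (concentration)^n, so units of k = (mmol·L⁻¹)^(1-1)·s⁻¹ = s⁻¹.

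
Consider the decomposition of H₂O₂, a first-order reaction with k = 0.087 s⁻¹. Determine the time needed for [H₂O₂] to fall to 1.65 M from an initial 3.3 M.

7.967 s

Step 1: For first-order: t = ln([H₂O₂]₀/[H₂O₂])/k
Step 2: t = ln(3.3/1.65)/0.087
Step 3: t = ln(2)/0.087
Step 4: t = 0.6931/0.087 = 7.967 s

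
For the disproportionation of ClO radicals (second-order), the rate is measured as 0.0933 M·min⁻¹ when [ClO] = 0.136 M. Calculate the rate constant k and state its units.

5.044 M⁻¹·min⁻¹

Step 1: rate = k[ClO]^2, so k = rate / [ClO]^2.
Step 2: k = 0.0933 / (0.136)^2 = 0.0933 / 0.0185.
Step 3: k = 5.044 M⁻¹·min⁻¹.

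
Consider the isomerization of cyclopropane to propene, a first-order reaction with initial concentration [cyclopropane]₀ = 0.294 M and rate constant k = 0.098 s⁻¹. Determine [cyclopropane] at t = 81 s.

0.0001049 M

Step 1: For a first-order reaction: [cyclopropane] = [cyclopropane]₀ × e^(-kt)
Step 2: [cyclopropane] = 0.294 × e^(-0.098 × 81)
Step 3: [cyclopropane] = 0.294 × e^(-7.938)
Step 4: [cyclopropane] = 0.294 × 0.00035692 = 0.0001049 M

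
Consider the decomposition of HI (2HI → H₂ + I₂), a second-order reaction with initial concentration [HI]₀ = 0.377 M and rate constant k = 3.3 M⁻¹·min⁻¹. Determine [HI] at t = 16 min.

0.01803 M

Step 1: For a second-order reaction: 1/[HI] = 1/[HI]₀ + kt
Step 2: 1/[HI] = 1/0.377 + 3.3 × 16
Step 3: 1/[HI] = 2.653 + 52.8 = 55.45
Step 4: [HI] = 1/55.45 = 0.01803 M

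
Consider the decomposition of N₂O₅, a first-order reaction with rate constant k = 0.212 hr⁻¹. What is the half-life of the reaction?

3.27 hr

Step 1: For a first-order reaction, t₁/₂ = ln(2)/k
Step 2: t₁/₂ = ln(2)/0.212
Step 3: t₁/₂ = 0.6931/0.212 = 3.27 hr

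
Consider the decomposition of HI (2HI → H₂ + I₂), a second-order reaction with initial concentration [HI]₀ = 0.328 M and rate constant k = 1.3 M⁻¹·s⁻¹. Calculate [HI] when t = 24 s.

0.0292 M

Step 1: For a second-order reaction: 1/[HI] = 1/[HI]₀ + kt
Step 2: 1/[HI] = 1/0.328 + 1.3 × 24
Step 3: 1/[HI] = 3.049 + 31.2 = 34.25
Step 4: [HI] = 1/34.25 = 0.0292 M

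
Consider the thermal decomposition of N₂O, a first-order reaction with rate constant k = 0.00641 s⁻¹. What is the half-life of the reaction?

108.1 s

Step 1: For a first-order reaction, t₁/₂ = ln(2)/k
Step 2: t₁/₂ = ln(2)/0.00641
Step 3: t₁/₂ = 0.6931/0.00641 = 108.1 s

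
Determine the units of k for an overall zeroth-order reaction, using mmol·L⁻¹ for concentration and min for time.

mmol·L⁻¹·min⁻¹

Step 1: For overall order n, rate = k × (concentration)^n.
Step 2: Rate has units mmol·L⁻¹·min⁻¹; concentration term has units (mmol·L⁻¹)^0.
Step 3: k = rate / (concentration)^n, so units of k = (mmol·L⁻¹)^(1-0)·min⁻¹ = mmol·L⁻¹·min⁻¹.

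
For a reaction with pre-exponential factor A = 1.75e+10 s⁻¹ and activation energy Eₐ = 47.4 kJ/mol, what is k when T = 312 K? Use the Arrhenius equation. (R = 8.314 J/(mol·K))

2.03e+02 s⁻¹

Step 1: Use the Arrhenius equation: k = A × exp(-Eₐ/RT)
Step 2: Convert Eₐ to J/mol: 47.4 kJ/mol = 47400 J/mol
Step 3: Calculate the exponent: -Eₐ/(RT) = -47400/(8.314 × 312) = -18.27316
Step 4: k = 1.75e+10 × exp(-18.27316)
Step 5: k = 1.75e+10 × 1.15896e-08 = 2.0282e+02 s⁻¹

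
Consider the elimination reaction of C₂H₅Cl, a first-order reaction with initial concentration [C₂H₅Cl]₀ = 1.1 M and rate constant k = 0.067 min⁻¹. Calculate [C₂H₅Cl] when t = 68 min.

0.01155 M

Step 1: For a first-order reaction: [C₂H₅Cl] = [C₂H₅Cl]₀ × e^(-kt)
Step 2: [C₂H₅Cl] = 1.1 × e^(-0.067 × 68)
Step 3: [C₂H₅Cl] = 1.1 × e^(-4.556)
Step 4: [C₂H₅Cl] = 1.1 × 0.010504 = 0.01155 M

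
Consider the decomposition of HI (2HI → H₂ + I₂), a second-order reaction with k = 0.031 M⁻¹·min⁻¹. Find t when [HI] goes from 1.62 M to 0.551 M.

38.63 min

Step 1: For second-order: t = (1/[HI] - 1/[HI]₀)/k
Step 2: t = (1/0.551 - 1/1.62)/0.031
Step 3: t = (1.815 - 0.6173)/0.031
Step 4: t = 1.198/0.031 = 38.63 min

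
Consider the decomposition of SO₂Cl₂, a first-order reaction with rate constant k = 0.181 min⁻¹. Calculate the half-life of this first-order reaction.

3.83 min

Step 1: For a first-order reaction, t₁/₂ = ln(2)/k
Step 2: t₁/₂ = ln(2)/0.181
Step 3: t₁/₂ = 0.6931/0.181 = 3.83 min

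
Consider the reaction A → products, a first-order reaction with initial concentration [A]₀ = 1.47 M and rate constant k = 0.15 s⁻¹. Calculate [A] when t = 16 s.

0.1334 M

Step 1: For a first-order reaction: [A] = [A]₀ × e^(-kt)
Step 2: [A] = 1.47 × e^(-0.15 × 16)
Step 3: [A] = 1.47 × e^(-2.4)
Step 4: [A] = 1.47 × 0.090718 = 0.1334 M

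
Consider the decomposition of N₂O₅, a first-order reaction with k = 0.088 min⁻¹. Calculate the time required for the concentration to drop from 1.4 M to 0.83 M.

5.941 min

Step 1: For first-order: t = ln([N₂O₅]₀/[N₂O₅])/k
Step 2: t = ln(1.4/0.83)/0.088
Step 3: t = ln(1.687)/0.088
Step 4: t = 0.5228/0.088 = 5.941 min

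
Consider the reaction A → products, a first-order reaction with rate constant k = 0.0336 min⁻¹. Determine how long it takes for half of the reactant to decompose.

20.63 min

Step 1: For a first-order reaction, t₁/₂ = ln(2)/k
Step 2: t₁/₂ = ln(2)/0.0336
Step 3: t₁/₂ = 0.6931/0.0336 = 20.63 min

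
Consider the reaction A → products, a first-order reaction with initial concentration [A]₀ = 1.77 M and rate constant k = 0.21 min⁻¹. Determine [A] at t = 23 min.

0.01414 M

Step 1: For a first-order reaction: [A] = [A]₀ × e^(-kt)
Step 2: [A] = 1.77 × e^(-0.21 × 23)
Step 3: [A] = 1.77 × e^(-4.83)
Step 4: [A] = 1.77 × 0.00798652 = 0.01414 M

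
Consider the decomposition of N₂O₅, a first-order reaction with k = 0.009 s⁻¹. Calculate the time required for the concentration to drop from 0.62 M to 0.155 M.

154 s

Step 1: For first-order: t = ln([N₂O₅]₀/[N₂O₅])/k
Step 2: t = ln(0.62/0.155)/0.009
Step 3: t = ln(4)/0.009
Step 4: t = 1.386/0.009 = 154 s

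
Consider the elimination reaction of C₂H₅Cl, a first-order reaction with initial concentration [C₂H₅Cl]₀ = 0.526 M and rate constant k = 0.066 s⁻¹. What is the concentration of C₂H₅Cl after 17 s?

0.1713 M

Step 1: For a first-order reaction: [C₂H₅Cl] = [C₂H₅Cl]₀ × e^(-kt)
Step 2: [C₂H₅Cl] = 0.526 × e^(-0.066 × 17)
Step 3: [C₂H₅Cl] = 0.526 × e^(-1.122)
Step 4: [C₂H₅Cl] = 0.526 × 0.325628 = 0.1713 M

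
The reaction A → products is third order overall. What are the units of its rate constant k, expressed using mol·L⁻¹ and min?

(mol·L⁻¹)⁻²·min⁻¹

Step 1: For overall order n, rate = k × (concentration)^n.
Step 2: Rate has units mol·L⁻¹·min⁻¹; concentration term has units (mol·L⁻¹)^3.
Step 3: k = rate / (concentration)^n, so units of k = (mol·L⁻¹)^(1-3)·min⁻¹ = (mol·L⁻¹)⁻²·min⁻¹.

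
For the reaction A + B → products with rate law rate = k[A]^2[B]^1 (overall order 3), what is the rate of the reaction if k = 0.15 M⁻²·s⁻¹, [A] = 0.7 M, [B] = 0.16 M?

0.01176 M/s

Step 1: The rate law is rate = k[A]^2[B]^1, overall order = 2+1 = 3
Step 2: Substitute values: rate = 0.15 × (0.7)^2 × (0.16)^1
Step 3: rate = 0.15 × 0.49 × 0.16 = 0.01176 M/s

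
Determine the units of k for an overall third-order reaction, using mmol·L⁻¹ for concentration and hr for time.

(mmol·L⁻¹)⁻²·hr⁻¹

Step 1: For overall order n, rate = k × (concentration)^n.
Step 2: Rate has units mmol·L⁻¹·hr⁻¹; concentration term has units (mmol·L⁻¹)^3.
Step 3: k = rate / (concentration)^n, so units of k = (mmol·L⁻¹)^(1-3)·hr⁻¹ = (mmol·L⁻¹)⁻²·hr⁻¹.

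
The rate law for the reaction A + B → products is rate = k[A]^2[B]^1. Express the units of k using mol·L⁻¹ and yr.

(mol·L⁻¹)⁻²·yr⁻¹

Step 1: Overall order = 2 + 1 = 3.
Step 2: rate has units mol·L⁻¹·yr⁻¹; [A]^2[B]^1 has units (mol·L⁻¹)^3.
Step 3: k = rate/([A]^2[B]^1), so units of k = (mol·L⁻¹)^(1-3)·yr⁻¹ = (mol·L⁻¹)⁻²·yr⁻¹.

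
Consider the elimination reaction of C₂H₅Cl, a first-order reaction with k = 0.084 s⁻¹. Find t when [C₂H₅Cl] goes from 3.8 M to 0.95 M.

16.5 s

Step 1: For first-order: t = ln([C₂H₅Cl]₀/[C₂H₅Cl])/k
Step 2: t = ln(3.8/0.95)/0.084
Step 3: t = ln(4)/0.084
Step 4: t = 1.386/0.084 = 16.5 s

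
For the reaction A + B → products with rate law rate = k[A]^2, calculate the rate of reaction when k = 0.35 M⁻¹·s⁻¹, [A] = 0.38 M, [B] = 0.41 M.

0.05054 M/s

Step 1: The rate law is rate = k[A]^2
Step 2: Note that the rate does not depend on [B] (zero order in B).
Step 3: rate = 0.35 × (0.38)^2 = 0.05054 M/s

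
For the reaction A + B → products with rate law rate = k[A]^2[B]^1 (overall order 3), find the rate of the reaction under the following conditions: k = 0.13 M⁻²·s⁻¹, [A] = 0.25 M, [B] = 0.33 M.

0.002681 M/s

Step 1: The rate law is rate = k[A]^2[B]^1, overall order = 2+1 = 3
Step 2: Substitute values: rate = 0.13 × (0.25)^2 × (0.33)^1
Step 3: rate = 0.13 × 0.0625 × 0.33 = 0.00268125 M/s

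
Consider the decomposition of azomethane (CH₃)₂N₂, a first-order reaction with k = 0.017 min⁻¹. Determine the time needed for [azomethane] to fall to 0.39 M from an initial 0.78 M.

40.77 min

Step 1: For first-order: t = ln([azomethane]₀/[azomethane])/k
Step 2: t = ln(0.78/0.39)/0.017
Step 3: t = ln(2)/0.017
Step 4: t = 0.6931/0.017 = 40.77 min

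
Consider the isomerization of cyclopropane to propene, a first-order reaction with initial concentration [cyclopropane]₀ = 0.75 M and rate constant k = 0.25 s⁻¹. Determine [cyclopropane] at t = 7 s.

0.1303 M

Step 1: For a first-order reaction: [cyclopropane] = [cyclopropane]₀ × e^(-kt)
Step 2: [cyclopropane] = 0.75 × e^(-0.25 × 7)
Step 3: [cyclopropane] = 0.75 × e^(-1.75)
Step 4: [cyclopropane] = 0.75 × 0.173774 = 0.1303 M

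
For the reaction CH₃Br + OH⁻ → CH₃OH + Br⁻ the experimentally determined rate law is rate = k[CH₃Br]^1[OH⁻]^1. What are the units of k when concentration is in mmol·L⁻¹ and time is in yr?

(mmol·L⁻¹)⁻¹·yr⁻¹

Step 1: Overall order = 1 + 1 = 2.
Step 2: rate has units mmol·L⁻¹·yr⁻¹; [CH₃Br]^1[OH⁻]^1 has units (mmol·L⁻¹)^2.
Step 3: k = rate/([CH₃Br]^1[OH⁻]^1), so units of k = (mmol·L⁻¹)^(1-2)·yr⁻¹ = (mmol·L⁻¹)⁻¹·yr⁻¹.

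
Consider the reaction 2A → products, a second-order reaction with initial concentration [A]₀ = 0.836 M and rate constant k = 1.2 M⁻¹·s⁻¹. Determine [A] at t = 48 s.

0.01701 M

Step 1: For a second-order reaction: 1/[A] = 1/[A]₀ + kt
Step 2: 1/[A] = 1/0.836 + 1.2 × 48
Step 3: 1/[A] = 1.196 + 57.6 = 58.8
Step 4: [A] = 1/58.8 = 0.01701 M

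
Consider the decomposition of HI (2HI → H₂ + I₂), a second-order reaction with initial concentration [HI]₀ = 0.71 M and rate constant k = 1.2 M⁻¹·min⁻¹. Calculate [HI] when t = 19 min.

0.04131 M

Step 1: For a second-order reaction: 1/[HI] = 1/[HI]₀ + kt
Step 2: 1/[HI] = 1/0.71 + 1.2 × 19
Step 3: 1/[HI] = 1.408 + 22.8 = 24.21
Step 4: [HI] = 1/24.21 = 0.04131 M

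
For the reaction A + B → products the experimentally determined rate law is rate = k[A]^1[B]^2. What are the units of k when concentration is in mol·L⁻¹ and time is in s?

(mol·L⁻¹)⁻²·s⁻¹

Step 1: Overall order = 1 + 2 = 3.
Step 2: rate has units mol·L⁻¹·s⁻¹; [A]^1[B]^2 has units (mol·L⁻¹)^3.
Step 3: k = rate/([A]^1[B]^2), so units of k = (mol·L⁻¹)^(1-3)·s⁻¹ = (mol·L⁻¹)⁻²·s⁻¹.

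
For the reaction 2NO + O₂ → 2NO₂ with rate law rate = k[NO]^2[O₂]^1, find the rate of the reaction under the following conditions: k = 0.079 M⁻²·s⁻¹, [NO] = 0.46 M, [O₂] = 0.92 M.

0.01538 M/s

Step 1: The rate law is rate = k[NO]^2[O₂]^1
Step 2: Substitute: rate = 0.079 × (0.46)^2 × (0.92)^1
Step 3: rate = 0.079 × 0.2116 × 0.92 = 0.0153791 M/s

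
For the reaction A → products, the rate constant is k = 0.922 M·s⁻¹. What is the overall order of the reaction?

zeroth order (0)

Step 1: The units of k for an nth-order reaction are (concentration)^(1-n)·(time)⁻¹.
Step 2: Here k has units M·s⁻¹, so the concentration exponent is 1.
Step 3: 1 - n = 1 ⇒ n = 0. The reaction is zeroth order.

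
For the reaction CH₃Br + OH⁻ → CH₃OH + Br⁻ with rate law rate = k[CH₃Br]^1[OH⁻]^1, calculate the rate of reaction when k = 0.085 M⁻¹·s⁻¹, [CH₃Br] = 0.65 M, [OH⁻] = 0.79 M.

0.04365 M/s

Step 1: The rate law is rate = k[CH₃Br]^1[OH⁻]^1
Step 2: Substitute: rate = 0.085 × (0.65)^1 × (0.79)^1
Step 3: rate = 0.085 × 0.65 × 0.79 = 0.0436475 M/s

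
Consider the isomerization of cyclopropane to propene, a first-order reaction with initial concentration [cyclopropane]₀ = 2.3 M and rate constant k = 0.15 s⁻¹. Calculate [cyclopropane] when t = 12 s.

0.3802 M

Step 1: For a first-order reaction: [cyclopropane] = [cyclopropane]₀ × e^(-kt)
Step 2: [cyclopropane] = 2.3 × e^(-0.15 × 12)
Step 3: [cyclopropane] = 2.3 × e^(-1.8)
Step 4: [cyclopropane] = 2.3 × 0.165299 = 0.3802 M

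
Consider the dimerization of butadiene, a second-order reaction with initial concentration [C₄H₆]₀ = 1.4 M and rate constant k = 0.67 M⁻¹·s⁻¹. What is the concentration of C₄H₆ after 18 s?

0.07828 M

Step 1: For a second-order reaction: 1/[C₄H₆] = 1/[C₄H₆]₀ + kt
Step 2: 1/[C₄H₆] = 1/1.4 + 0.67 × 18
Step 3: 1/[C₄H₆] = 0.7143 + 12.06 = 12.77
Step 4: [C₄H₆] = 1/12.77 = 0.07828 M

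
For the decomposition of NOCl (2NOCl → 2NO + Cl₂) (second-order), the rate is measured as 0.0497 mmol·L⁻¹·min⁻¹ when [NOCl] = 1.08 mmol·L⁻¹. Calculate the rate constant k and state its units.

0.04261 (mmol·L⁻¹)⁻¹·min⁻¹

Step 1: rate = k[NOCl]^2, so k = rate / [NOCl]^2.
Step 2: k = 0.0497 / (1.08)^2 = 0.0497 / 1.166.
Step 3: k = 0.04261 (mmol·L⁻¹)⁻¹·min⁻¹.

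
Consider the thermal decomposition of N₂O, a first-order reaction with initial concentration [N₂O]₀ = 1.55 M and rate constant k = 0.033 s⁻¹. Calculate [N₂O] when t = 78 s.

0.1182 M

Step 1: For a first-order reaction: [N₂O] = [N₂O]₀ × e^(-kt)
Step 2: [N₂O] = 1.55 × e^(-0.033 × 78)
Step 3: [N₂O] = 1.55 × e^(-2.574)
Step 4: [N₂O] = 1.55 × 0.07623 = 0.1182 M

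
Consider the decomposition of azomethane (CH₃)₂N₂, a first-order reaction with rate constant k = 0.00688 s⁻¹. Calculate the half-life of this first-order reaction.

100.7 s

Step 1: For a first-order reaction, t₁/₂ = ln(2)/k
Step 2: t₁/₂ = ln(2)/0.00688
Step 3: t₁/₂ = 0.6931/0.00688 = 100.7 s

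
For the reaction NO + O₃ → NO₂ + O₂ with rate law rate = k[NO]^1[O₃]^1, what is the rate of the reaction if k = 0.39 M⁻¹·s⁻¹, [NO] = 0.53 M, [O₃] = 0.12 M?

0.0248 M/s

Step 1: The rate law is rate = k[NO]^1[O₃]^1
Step 2: Substitute: rate = 0.39 × (0.53)^1 × (0.12)^1
Step 3: rate = 0.39 × 0.53 × 0.12 = 0.024804 M/s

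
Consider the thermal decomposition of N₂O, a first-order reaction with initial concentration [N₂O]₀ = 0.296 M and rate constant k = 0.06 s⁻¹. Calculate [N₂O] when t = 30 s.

0.04893 M

Step 1: For a first-order reaction: [N₂O] = [N₂O]₀ × e^(-kt)
Step 2: [N₂O] = 0.296 × e^(-0.06 × 30)
Step 3: [N₂O] = 0.296 × e^(-1.8)
Step 4: [N₂O] = 0.296 × 0.165299 = 0.04893 M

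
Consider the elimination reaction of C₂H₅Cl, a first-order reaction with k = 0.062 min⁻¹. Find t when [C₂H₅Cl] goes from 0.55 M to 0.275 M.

11.18 min

Step 1: For first-order: t = ln([C₂H₅Cl]₀/[C₂H₅Cl])/k
Step 2: t = ln(0.55/0.275)/0.062
Step 3: t = ln(2)/0.062
Step 4: t = 0.6931/0.062 = 11.18 min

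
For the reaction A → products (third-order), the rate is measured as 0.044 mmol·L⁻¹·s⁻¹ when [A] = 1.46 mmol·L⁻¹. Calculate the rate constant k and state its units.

0.01414 (mmol·L⁻¹)⁻²·s⁻¹

Step 1: rate = k[A]^3, so k = rate / [A]^3.
Step 2: k = 0.044 / (1.46)^3 = 0.044 / 3.112.
Step 3: k = 0.01414 (mmol·L⁻¹)⁻²·s⁻¹.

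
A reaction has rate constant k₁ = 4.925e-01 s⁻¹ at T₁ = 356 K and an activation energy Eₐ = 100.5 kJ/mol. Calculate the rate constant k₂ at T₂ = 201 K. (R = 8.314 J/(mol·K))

2.093e-12 s⁻¹

Step 1: Use the two-temperature Arrhenius form: ln(k₂/k₁) = -Eₐ/R × (1/T₂ - 1/T₁)
Step 2: Convert Eₐ to J/mol: 100.5 kJ/mol = 100500 J/mol
Step 3: 1/T₂ - 1/T₁ = 1/201 - 1/356 = 2.166136e-03 K⁻¹
Step 4: ln(k₂/k₁) = -100500/8.314 × 2.166136e-03 = -26.18435
Step 5: k₂ = k₁ × exp(-26.18435) = 4.925e-01 × 4.24895e-12 = 2.093e-12 s⁻¹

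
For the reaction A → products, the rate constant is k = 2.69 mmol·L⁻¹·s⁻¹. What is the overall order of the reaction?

zeroth order (0)

Step 1: The units of k for an nth-order reaction are (concentration)^(1-n)·(time)⁻¹.
Step 2: Here k has units mmol·L⁻¹·s⁻¹, so the concentration exponent is 1.
Step 3: 1 - n = 1 ⇒ n = 0. The reaction is zeroth order.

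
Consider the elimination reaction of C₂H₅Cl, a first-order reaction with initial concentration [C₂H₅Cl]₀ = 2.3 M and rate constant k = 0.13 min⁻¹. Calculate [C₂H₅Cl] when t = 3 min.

1.557 M

Step 1: For a first-order reaction: [C₂H₅Cl] = [C₂H₅Cl]₀ × e^(-kt)
Step 2: [C₂H₅Cl] = 2.3 × e^(-0.13 × 3)
Step 3: [C₂H₅Cl] = 2.3 × e^(-0.39)
Step 4: [C₂H₅Cl] = 2.3 × 0.677057 = 1.557 M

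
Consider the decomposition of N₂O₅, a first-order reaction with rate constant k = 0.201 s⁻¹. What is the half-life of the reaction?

3.448 s

Step 1: For a first-order reaction, t₁/₂ = ln(2)/k
Step 2: t₁/₂ = ln(2)/0.201
Step 3: t₁/₂ = 0.6931/0.201 = 3.448 s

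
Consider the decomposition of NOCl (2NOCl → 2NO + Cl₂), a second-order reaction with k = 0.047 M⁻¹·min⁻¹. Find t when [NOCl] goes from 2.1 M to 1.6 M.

3.166 min

Step 1: For second-order: t = (1/[NOCl] - 1/[NOCl]₀)/k
Step 2: t = (1/1.6 - 1/2.1)/0.047
Step 3: t = (0.625 - 0.4762)/0.047
Step 4: t = 0.1488/0.047 = 3.166 min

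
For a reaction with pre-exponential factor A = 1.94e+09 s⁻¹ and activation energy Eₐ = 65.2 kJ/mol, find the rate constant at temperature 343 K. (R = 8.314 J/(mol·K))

2.28e-01 s⁻¹

Step 1: Use the Arrhenius equation: k = A × exp(-Eₐ/RT)
Step 2: Convert Eₐ to J/mol: 65.2 kJ/mol = 65200 J/mol
Step 3: Calculate the exponent: -Eₐ/(RT) = -65200/(8.314 × 343) = -22.86354
Step 4: k = 1.94e+09 × exp(-22.86354)
Step 5: k = 1.94e+09 × 1.17623e-10 = 2.2819e-01 s⁻¹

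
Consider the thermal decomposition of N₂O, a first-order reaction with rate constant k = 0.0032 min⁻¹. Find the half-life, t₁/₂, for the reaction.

216.6 min

Step 1: For a first-order reaction, t₁/₂ = ln(2)/k
Step 2: t₁/₂ = ln(2)/0.0032
Step 3: t₁/₂ = 0.6931/0.0032 = 216.6 min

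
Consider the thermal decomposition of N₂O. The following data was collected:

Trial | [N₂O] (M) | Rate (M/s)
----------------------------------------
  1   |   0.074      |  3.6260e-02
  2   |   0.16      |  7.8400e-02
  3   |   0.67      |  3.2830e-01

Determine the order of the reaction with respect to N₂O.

first order (1)

Step 1: Compare trials to find order n where rate₂/rate₁ = ([N₂O]₂/[N₂O]₁)^n
Step 2: rate₂/rate₁ = 7.8400e-02/3.6260e-02 = 2.162
Step 3: [N₂O]₂/[N₂O]₁ = 0.16/0.074 = 2.162
Step 4: n = ln(2.162)/ln(2.162) = 1.00 ≈ 1
Step 5: The reaction is first order in N₂O.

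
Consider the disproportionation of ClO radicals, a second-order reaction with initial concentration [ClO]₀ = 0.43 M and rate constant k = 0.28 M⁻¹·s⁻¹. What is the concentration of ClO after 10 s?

0.1951 M

Step 1: For a second-order reaction: 1/[ClO] = 1/[ClO]₀ + kt
Step 2: 1/[ClO] = 1/0.43 + 0.28 × 10
Step 3: 1/[ClO] = 2.326 + 2.8 = 5.126
Step 4: [ClO] = 1/5.126 = 0.1951 M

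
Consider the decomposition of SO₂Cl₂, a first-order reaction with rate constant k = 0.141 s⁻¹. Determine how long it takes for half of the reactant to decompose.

4.916 s

Step 1: For a first-order reaction, t₁/₂ = ln(2)/k
Step 2: t₁/₂ = ln(2)/0.141
Step 3: t₁/₂ = 0.6931/0.141 = 4.916 s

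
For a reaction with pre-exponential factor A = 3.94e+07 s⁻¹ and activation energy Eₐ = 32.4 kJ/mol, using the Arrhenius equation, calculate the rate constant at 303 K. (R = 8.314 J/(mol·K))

1.02e+02 s⁻¹

Step 1: Use the Arrhenius equation: k = A × exp(-Eₐ/RT)
Step 2: Convert Eₐ to J/mol: 32.4 kJ/mol = 32400 J/mol
Step 3: Calculate the exponent: -Eₐ/(RT) = -32400/(8.314 × 303) = -12.86152
Step 4: k = 3.94e+07 × exp(-12.86152)
Step 5: k = 3.94e+07 × 2.59605e-06 = 1.0228e+02 s⁻¹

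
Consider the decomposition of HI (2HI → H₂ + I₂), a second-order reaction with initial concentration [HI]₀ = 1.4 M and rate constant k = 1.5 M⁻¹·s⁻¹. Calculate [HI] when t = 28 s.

0.02341 M

Step 1: For a second-order reaction: 1/[HI] = 1/[HI]₀ + kt
Step 2: 1/[HI] = 1/1.4 + 1.5 × 28
Step 3: 1/[HI] = 0.7143 + 42 = 42.71
Step 4: [HI] = 1/42.71 = 0.02341 M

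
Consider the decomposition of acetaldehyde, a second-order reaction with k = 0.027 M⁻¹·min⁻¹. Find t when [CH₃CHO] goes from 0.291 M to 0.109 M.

212.5 min

Step 1: For second-order: t = (1/[CH₃CHO] - 1/[CH₃CHO]₀)/k
Step 2: t = (1/0.109 - 1/0.291)/0.027
Step 3: t = (9.174 - 3.436)/0.027
Step 4: t = 5.738/0.027 = 212.5 min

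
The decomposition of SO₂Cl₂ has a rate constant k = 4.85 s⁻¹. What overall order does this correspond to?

first order (1)

Step 1: The units of k for an nth-order reaction are (concentration)^(1-n)·(time)⁻¹.
Step 2: Here k has units s⁻¹, so the concentration exponent is 0.
Step 3: 1 - n = 0 ⇒ n = 1. The reaction is first order.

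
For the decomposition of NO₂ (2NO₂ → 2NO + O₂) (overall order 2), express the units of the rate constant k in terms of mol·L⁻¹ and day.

(mol·L⁻¹)⁻¹·day⁻¹

Step 1: For overall order n, rate = k × (concentration)^n.
Step 2: Rate has units mol·L⁻¹·day⁻¹; concentration term has units (mol·L⁻¹)^2.
Step 3: k = rate / (concentration)^n, so units of k = (mol·L⁻¹)^(1-2)·day⁻¹ = (mol·L⁻¹)⁻¹·day⁻¹.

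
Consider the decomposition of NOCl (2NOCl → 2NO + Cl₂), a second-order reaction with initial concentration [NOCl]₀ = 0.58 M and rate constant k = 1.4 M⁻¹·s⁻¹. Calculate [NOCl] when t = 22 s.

0.03075 M

Step 1: For a second-order reaction: 1/[NOCl] = 1/[NOCl]₀ + kt
Step 2: 1/[NOCl] = 1/0.58 + 1.4 × 22
Step 3: 1/[NOCl] = 1.724 + 30.8 = 32.52
Step 4: [NOCl] = 1/32.52 = 0.03075 M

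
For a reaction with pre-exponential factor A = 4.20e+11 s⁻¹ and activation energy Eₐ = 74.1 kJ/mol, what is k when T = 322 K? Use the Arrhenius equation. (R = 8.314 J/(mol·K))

4.00e-01 s⁻¹

Step 1: Use the Arrhenius equation: k = A × exp(-Eₐ/RT)
Step 2: Convert Eₐ to J/mol: 74.1 kJ/mol = 74100 J/mol
Step 3: Calculate the exponent: -Eₐ/(RT) = -74100/(8.314 × 322) = -27.67912
Step 4: k = 4.20e+11 × exp(-27.67912)
Step 5: k = 4.20e+11 × 9.53040e-13 = 4.0028e-01 s⁻¹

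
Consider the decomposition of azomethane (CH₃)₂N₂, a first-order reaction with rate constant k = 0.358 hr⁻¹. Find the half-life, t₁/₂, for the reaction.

1.936 hr

Step 1: For a first-order reaction, t₁/₂ = ln(2)/k
Step 2: t₁/₂ = ln(2)/0.358
Step 3: t₁/₂ = 0.6931/0.358 = 1.936 hr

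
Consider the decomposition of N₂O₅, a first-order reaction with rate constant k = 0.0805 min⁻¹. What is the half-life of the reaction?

8.611 min

Step 1: For a first-order reaction, t₁/₂ = ln(2)/k
Step 2: t₁/₂ = ln(2)/0.0805
Step 3: t₁/₂ = 0.6931/0.0805 = 8.611 min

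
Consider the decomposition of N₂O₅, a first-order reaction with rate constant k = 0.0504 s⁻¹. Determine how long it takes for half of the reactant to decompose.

13.75 s

Step 1: For a first-order reaction, t₁/₂ = ln(2)/k
Step 2: t₁/₂ = ln(2)/0.0504
Step 3: t₁/₂ = 0.6931/0.0504 = 13.75 s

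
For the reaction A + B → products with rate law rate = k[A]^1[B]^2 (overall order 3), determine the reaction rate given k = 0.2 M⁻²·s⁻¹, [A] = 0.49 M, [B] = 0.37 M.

0.01342 M/s

Step 1: The rate law is rate = k[A]^1[B]^2, overall order = 1+2 = 3
Step 2: Substitute values: rate = 0.2 × (0.49)^1 × (0.37)^2
Step 3: rate = 0.2 × 0.49 × 0.1369 = 0.0134162 M/s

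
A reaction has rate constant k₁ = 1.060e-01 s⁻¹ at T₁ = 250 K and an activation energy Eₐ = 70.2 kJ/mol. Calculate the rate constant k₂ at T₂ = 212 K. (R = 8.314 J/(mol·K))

2.490e-04 s⁻¹

Step 1: Use the two-temperature Arrhenius form: ln(k₂/k₁) = -Eₐ/R × (1/T₂ - 1/T₁)
Step 2: Convert Eₐ to J/mol: 70.2 kJ/mol = 70200 J/mol
Step 3: 1/T₂ - 1/T₁ = 1/212 - 1/250 = 7.169811e-04 K⁻¹
Step 4: ln(k₂/k₁) = -70200/8.314 × 7.169811e-04 = -6.05389
Step 5: k₂ = k₁ × exp(-6.05389) = 1.060e-01 × 2.34871e-03 = 2.490e-04 s⁻¹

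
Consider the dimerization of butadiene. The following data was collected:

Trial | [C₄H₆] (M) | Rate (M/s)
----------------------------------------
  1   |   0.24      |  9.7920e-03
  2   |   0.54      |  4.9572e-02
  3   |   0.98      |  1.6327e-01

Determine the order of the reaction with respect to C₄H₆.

second order (2)

Step 1: Compare trials to find order n where rate₂/rate₁ = ([C₄H₆]₂/[C₄H₆]₁)^n
Step 2: rate₂/rate₁ = 4.9572e-02/9.7920e-03 = 5.062
Step 3: [C₄H₆]₂/[C₄H₆]₁ = 0.54/0.24 = 2.25
Step 4: n = ln(5.062)/ln(2.25) = 2.00 ≈ 2
Step 5: The reaction is second order in C₄H₆.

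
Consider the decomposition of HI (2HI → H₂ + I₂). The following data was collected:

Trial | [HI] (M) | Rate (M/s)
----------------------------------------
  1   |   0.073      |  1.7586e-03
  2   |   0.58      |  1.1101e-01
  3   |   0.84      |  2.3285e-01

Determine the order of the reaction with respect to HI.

second order (2)

Step 1: Compare trials to find order n where rate₂/rate₁ = ([HI]₂/[HI]₁)^n
Step 2: rate₂/rate₁ = 1.1101e-01/1.7586e-03 = 63.13
Step 3: [HI]₂/[HI]₁ = 0.58/0.073 = 7.945
Step 4: n = ln(63.13)/ln(7.945) = 2.00 ≈ 2
Step 5: The reaction is second order in HI.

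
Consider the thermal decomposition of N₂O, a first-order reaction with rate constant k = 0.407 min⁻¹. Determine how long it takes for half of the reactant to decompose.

1.703 min

Step 1: For a first-order reaction, t₁/₂ = ln(2)/k
Step 2: t₁/₂ = ln(2)/0.407
Step 3: t₁/₂ = 0.6931/0.407 = 1.703 min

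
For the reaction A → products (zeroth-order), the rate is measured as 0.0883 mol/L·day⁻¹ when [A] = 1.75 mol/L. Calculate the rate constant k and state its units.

0.0883 mol/L·day⁻¹

Step 1: For a zeroth-order reaction, rate = k (independent of concentration).
Step 2: k = rate = 0.0883 mol/L·day⁻¹.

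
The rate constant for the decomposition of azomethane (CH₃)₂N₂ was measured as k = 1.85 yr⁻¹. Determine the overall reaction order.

first order (1)

Step 1: The units of k for an nth-order reaction are (concentration)^(1-n)·(time)⁻¹.
Step 2: Here k has units yr⁻¹, so the concentration exponent is 0.
Step 3: 1 - n = 0 ⇒ n = 1. The reaction is first order.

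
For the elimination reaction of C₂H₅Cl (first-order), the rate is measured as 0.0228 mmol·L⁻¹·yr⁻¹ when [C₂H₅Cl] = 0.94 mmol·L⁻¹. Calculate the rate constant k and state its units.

0.02426 yr⁻¹

Step 1: rate = k[C₂H₅Cl]^1, so k = rate / [C₂H₅Cl]^1.
Step 2: k = 0.0228 / (0.94)^1 = 0.0228 / 0.94.
Step 3: k = 0.02426 yr⁻¹.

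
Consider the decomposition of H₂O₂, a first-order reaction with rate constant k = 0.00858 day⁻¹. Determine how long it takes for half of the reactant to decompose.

80.79 day

Step 1: For a first-order reaction, t₁/₂ = ln(2)/k
Step 2: t₁/₂ = ln(2)/0.00858
Step 3: t₁/₂ = 0.6931/0.00858 = 80.79 day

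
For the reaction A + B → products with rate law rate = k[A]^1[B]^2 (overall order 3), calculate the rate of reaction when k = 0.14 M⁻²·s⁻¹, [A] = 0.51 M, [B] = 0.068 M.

0.0003302 M/s

Step 1: The rate law is rate = k[A]^1[B]^2, overall order = 1+2 = 3
Step 2: Substitute values: rate = 0.14 × (0.51)^1 × (0.068)^2
Step 3: rate = 0.14 × 0.51 × 0.004624 = 0.000330154 M/s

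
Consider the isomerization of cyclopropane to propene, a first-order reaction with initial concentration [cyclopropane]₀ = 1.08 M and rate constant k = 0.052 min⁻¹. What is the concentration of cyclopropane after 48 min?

0.08901 M

Step 1: For a first-order reaction: [cyclopropane] = [cyclopropane]₀ × e^(-kt)
Step 2: [cyclopropane] = 1.08 × e^(-0.052 × 48)
Step 3: [cyclopropane] = 1.08 × e^(-2.496)
Step 4: [cyclopropane] = 1.08 × 0.082414 = 0.08901 M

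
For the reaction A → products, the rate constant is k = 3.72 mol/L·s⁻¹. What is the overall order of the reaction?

zeroth order (0)

Step 1: The units of k for an nth-order reaction are (concentration)^(1-n)·(time)⁻¹.
Step 2: Here k has units mol/L·s⁻¹, so the concentration exponent is 1.
Step 3: 1 - n = 1 ⇒ n = 0. The reaction is zeroth order.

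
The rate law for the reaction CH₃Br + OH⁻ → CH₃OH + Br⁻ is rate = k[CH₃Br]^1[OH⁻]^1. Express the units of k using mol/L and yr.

(mol/L)⁻¹·yr⁻¹

Step 1: Overall order = 1 + 1 = 2.
Step 2: rate has units mol/L·yr⁻¹; [CH₃Br]^1[OH⁻]^1 has units (mol/L)^2.
Step 3: k = rate/([CH₃Br]^1[OH⁻]^1), so units of k = (mol/L)^(1-2)·yr⁻¹ = (mol/L)⁻¹·yr⁻¹.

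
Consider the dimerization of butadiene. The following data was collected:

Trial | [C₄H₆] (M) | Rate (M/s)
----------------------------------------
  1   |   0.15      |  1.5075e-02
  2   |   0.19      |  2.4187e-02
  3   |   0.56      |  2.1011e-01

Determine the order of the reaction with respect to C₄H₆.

second order (2)

Step 1: Compare trials to find order n where rate₂/rate₁ = ([C₄H₆]₂/[C₄H₆]₁)^n
Step 2: rate₂/rate₁ = 2.4187e-02/1.5075e-02 = 1.604
Step 3: [C₄H₆]₂/[C₄H₆]₁ = 0.19/0.15 = 1.267
Step 4: n = ln(1.604)/ln(1.267) = 2.00 ≈ 2
Step 5: The reaction is second order in C₄H₆.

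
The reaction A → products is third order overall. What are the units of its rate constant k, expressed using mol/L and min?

(mol/L)⁻²·min⁻¹

Step 1: For overall order n, rate = k × (concentration)^n.
Step 2: Rate has units mol/L·min⁻¹; concentration term has units (mol/L)^3.
Step 3: k = rate / (concentration)^n, so units of k = (mol/L)^(1-3)·min⁻¹ = (mol/L)⁻²·min⁻¹.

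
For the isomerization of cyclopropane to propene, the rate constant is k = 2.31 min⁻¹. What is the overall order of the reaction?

first order (1)

Step 1: The units of k for an nth-order reaction are (concentration)^(1-n)·(time)⁻¹.
Step 2: Here k has units min⁻¹, so the concentration exponent is 0.
Step 3: 1 - n = 0 ⇒ n = 1. The reaction is first order.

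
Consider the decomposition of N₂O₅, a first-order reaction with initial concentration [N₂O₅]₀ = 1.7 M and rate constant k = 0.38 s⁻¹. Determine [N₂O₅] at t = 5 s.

0.2543 M

Step 1: For a first-order reaction: [N₂O₅] = [N₂O₅]₀ × e^(-kt)
Step 2: [N₂O₅] = 1.7 × e^(-0.38 × 5)
Step 3: [N₂O₅] = 1.7 × e^(-1.9)
Step 4: [N₂O₅] = 1.7 × 0.149569 = 0.2543 M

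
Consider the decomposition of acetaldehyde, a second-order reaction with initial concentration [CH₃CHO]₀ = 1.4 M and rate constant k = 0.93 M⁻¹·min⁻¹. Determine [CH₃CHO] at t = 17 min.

0.06052 M

Step 1: For a second-order reaction: 1/[CH₃CHO] = 1/[CH₃CHO]₀ + kt
Step 2: 1/[CH₃CHO] = 1/1.4 + 0.93 × 17
Step 3: 1/[CH₃CHO] = 0.7143 + 15.81 = 16.52
Step 4: [CH₃CHO] = 1/16.52 = 0.06052 M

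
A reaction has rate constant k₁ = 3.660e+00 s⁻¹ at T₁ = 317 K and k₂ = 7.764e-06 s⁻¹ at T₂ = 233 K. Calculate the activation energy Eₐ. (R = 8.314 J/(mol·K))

95.5 kJ/mol

Step 1: Use the two-temperature Arrhenius form: ln(k₂/k₁) = -Eₐ/R × (1/T₂ - 1/T₁)
Step 2: ln(k₂/k₁) = ln(7.764e-06/3.660e+00) = ln(2.12131e-06) = -13.0635
Step 3: 1/T₂ - 1/T₁ = 1/233 - 1/317 = 1.137271e-03 K⁻¹
Step 4: Eₐ = -R × ln(k₂/k₁) / (1/T₂ - 1/T₁) = -8.314 × -13.0635 / 1.137271e-03
Step 5: Eₐ = 9.5500e+04 J/mol = 95.5 kJ/mol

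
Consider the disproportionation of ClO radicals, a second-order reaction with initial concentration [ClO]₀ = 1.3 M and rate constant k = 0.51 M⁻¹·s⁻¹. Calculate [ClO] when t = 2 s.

0.5589 M

Step 1: For a second-order reaction: 1/[ClO] = 1/[ClO]₀ + kt
Step 2: 1/[ClO] = 1/1.3 + 0.51 × 2
Step 3: 1/[ClO] = 0.7692 + 1.02 = 1.789
Step 4: [ClO] = 1/1.789 = 0.5589 M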